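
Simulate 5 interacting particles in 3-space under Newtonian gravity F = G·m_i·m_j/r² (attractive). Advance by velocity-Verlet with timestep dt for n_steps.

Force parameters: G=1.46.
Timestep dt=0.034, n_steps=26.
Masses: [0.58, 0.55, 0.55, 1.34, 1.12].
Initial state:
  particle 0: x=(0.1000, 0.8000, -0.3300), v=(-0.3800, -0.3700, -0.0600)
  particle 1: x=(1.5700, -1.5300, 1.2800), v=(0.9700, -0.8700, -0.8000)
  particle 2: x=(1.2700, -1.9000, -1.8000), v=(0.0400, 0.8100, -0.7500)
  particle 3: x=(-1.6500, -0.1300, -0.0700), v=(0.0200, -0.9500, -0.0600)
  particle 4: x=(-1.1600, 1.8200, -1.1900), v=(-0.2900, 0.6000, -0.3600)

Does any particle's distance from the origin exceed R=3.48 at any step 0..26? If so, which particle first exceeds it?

no

step 0: x0=(0.1000, 0.8000, -0.3300) x1=(1.5700, -1.5300, 1.2800) x2=(1.2700, -1.9000, -1.8000) x3=(-1.6500, -0.1300, -0.0700) x4=(-1.1600, 1.8200, -1.1900)
step 1: x0=(0.0867, 0.7874, -0.3321) x1=(1.6029, -1.5595, 1.2527) x2=(1.2713, -1.8723, -1.8254) x3=(-1.6491, -0.1621, -0.0721) x4=(-1.1698, 1.8401, -1.2021)
step 2: x0=(0.0726, 0.7747, -0.3344) x1=(1.6355, -1.5888, 1.2251) x2=(1.2723, -1.8445, -1.8506) x3=(-1.6479, -0.1939, -0.0745) x4=(-1.1794, 1.8596, -1.2138)
step 3: x0=(0.0577, 0.7618, -0.3369) x1=(1.6679, -1.6180, 1.1973) x2=(1.2732, -1.8163, -1.8755) x3=(-1.6462, -0.2253, -0.0770) x4=(-1.1889, 1.8786, -1.2252)
step 4: x0=(0.0420, 0.7489, -0.3396) x1=(1.7001, -1.6470, 1.1693) x2=(1.2739, -1.7880, -1.9002) x3=(-1.6442, -0.2564, -0.0798) x4=(-1.1982, 1.8970, -1.2362)
step 5: x0=(0.0256, 0.7359, -0.3424) x1=(1.7320, -1.6758, 1.1411) x2=(1.2744, -1.7594, -1.9247) x3=(-1.6418, -0.2871, -0.0827) x4=(-1.2074, 1.9149, -1.2470)
step 6: x0=(0.0085, 0.7227, -0.3454) x1=(1.7637, -1.7045, 1.1127) x2=(1.2747, -1.7307, -1.9490) x3=(-1.6390, -0.3175, -0.0858) x4=(-1.2164, 1.9323, -1.2575)
step 7: x0=(-0.0094, 0.7094, -0.3486) x1=(1.7952, -1.7329, 1.0840) x2=(1.2747, -1.7017, -1.9730) x3=(-1.6359, -0.3475, -0.0891) x4=(-1.2253, 1.9491, -1.2677)
step 8: x0=(-0.0280, 0.6959, -0.3519) x1=(1.8264, -1.7613, 1.0552) x2=(1.2746, -1.6725, -1.9967) x3=(-1.6324, -0.3772, -0.0925) x4=(-1.2340, 1.9654, -1.2776)
step 9: x0=(-0.0472, 0.6824, -0.3554) x1=(1.8574, -1.7894, 1.0261) x2=(1.2743, -1.6431, -2.0203) x3=(-1.6285, -0.4066, -0.0962) x4=(-1.2426, 1.9812, -1.2872)
step 10: x0=(-0.0672, 0.6686, -0.3590) x1=(1.8881, -1.8175, 0.9968) x2=(1.2737, -1.6135, -2.0435) x3=(-1.6243, -0.4356, -0.1000) x4=(-1.2510, 1.9966, -1.2966)
step 11: x0=(-0.0879, 0.6547, -0.3628) x1=(1.9187, -1.8453, 0.9674) x2=(1.2730, -1.5837, -2.0666) x3=(-1.6197, -0.4644, -0.1039) x4=(-1.2592, 2.0114, -1.3058)
step 12: x0=(-0.1092, 0.6406, -0.3668) x1=(1.9490, -1.8730, 0.9377) x2=(1.2721, -1.5537, -2.0893) x3=(-1.6148, -0.4927, -0.1081) x4=(-1.2674, 2.0257, -1.3147)
step 13: x0=(-0.1312, 0.6263, -0.3709) x1=(1.9790, -1.9005, 0.9079) x2=(1.2709, -1.5235, -2.1118) x3=(-1.6095, -0.5208, -0.1123) x4=(-1.2754, 2.0396, -1.3233)
step 14: x0=(-0.1538, 0.6119, -0.3751) x1=(2.0089, -1.9279, 0.8779) x2=(1.2695, -1.4931, -2.1341) x3=(-1.6039, -0.5485, -0.1168) x4=(-1.2832, 2.0530, -1.3318)
step 15: x0=(-0.1771, 0.5972, -0.3795) x1=(2.0385, -1.9551, 0.8477) x2=(1.2679, -1.4626, -2.1561) x3=(-1.5979, -0.5759, -0.1214) x4=(-1.2909, 2.0660, -1.3400)
step 16: x0=(-0.2011, 0.5823, -0.3840) x1=(2.0678, -1.9821, 0.8173) x2=(1.2661, -1.4319, -2.1778) x3=(-1.5916, -0.6029, -0.1261) x4=(-1.2985, 2.0785, -1.3480)
step 17: x0=(-0.2256, 0.5672, -0.3887) x1=(2.0970, -2.0090, 0.7868) x2=(1.2641, -1.4010, -2.1993) x3=(-1.5849, -0.6296, -0.1311) x4=(-1.3059, 2.0905, -1.3557)
step 18: x0=(-0.2509, 0.5518, -0.3935) x1=(2.1259, -2.0357, 0.7561) x2=(1.2618, -1.3700, -2.2205) x3=(-1.5779, -0.6559, -0.1361) x4=(-1.3132, 2.1021, -1.3633)
step 19: x0=(-0.2767, 0.5362, -0.3985) x1=(2.1546, -2.0623, 0.7252) x2=(1.2594, -1.3387, -2.2414) x3=(-1.5706, -0.6819, -0.1414) x4=(-1.3204, 2.1132, -1.3707)
step 20: x0=(-0.3031, 0.5203, -0.4036) x1=(2.1830, -2.0887, 0.6942) x2=(1.2567, -1.3074, -2.2620) x3=(-1.5629, -0.7075, -0.1467) x4=(-1.3274, 2.1240, -1.3779)
step 21: x0=(-0.3302, 0.5041, -0.4088) x1=(2.2112, -2.1149, 0.6631) x2=(1.2537, -1.2759, -2.2824) x3=(-1.5548, -0.7328, -0.1523) x4=(-1.3343, 2.1342, -1.3848)
step 22: x0=(-0.3579, 0.4876, -0.4141) x1=(2.2392, -2.1410, 0.6317) x2=(1.2506, -1.2442, -2.3025) x3=(-1.5464, -0.7577, -0.1580) x4=(-1.3411, 2.1441, -1.3916)
step 23: x0=(-0.3861, 0.4707, -0.4196) x1=(2.2669, -2.1670, 0.6003) x2=(1.2472, -1.2125, -2.3223) x3=(-1.5377, -0.7822, -0.1638) x4=(-1.3478, 2.1535, -1.3983)
step 24: x0=(-0.4150, 0.4536, -0.4251) x1=(2.2945, -2.1928, 0.5687) x2=(1.2436, -1.1805, -2.3419) x3=(-1.5286, -0.8064, -0.1698) x4=(-1.3543, 2.1625, -1.4047)
step 25: x0=(-0.4444, 0.4360, -0.4308) x1=(2.3218, -2.2184, 0.5370) x2=(1.2398, -1.1485, -2.3612) x3=(-1.5192, -0.8301, -0.1760) x4=(-1.3607, 2.1711, -1.4110)
step 26: x0=(-0.4744, 0.4181, -0.4366) x1=(2.3489, -2.2439, 0.5051) x2=(1.2357, -1.1163, -2.3802) x3=(-1.5095, -0.8534, -0.1823) x4=(-1.3670, 2.1793, -1.4171)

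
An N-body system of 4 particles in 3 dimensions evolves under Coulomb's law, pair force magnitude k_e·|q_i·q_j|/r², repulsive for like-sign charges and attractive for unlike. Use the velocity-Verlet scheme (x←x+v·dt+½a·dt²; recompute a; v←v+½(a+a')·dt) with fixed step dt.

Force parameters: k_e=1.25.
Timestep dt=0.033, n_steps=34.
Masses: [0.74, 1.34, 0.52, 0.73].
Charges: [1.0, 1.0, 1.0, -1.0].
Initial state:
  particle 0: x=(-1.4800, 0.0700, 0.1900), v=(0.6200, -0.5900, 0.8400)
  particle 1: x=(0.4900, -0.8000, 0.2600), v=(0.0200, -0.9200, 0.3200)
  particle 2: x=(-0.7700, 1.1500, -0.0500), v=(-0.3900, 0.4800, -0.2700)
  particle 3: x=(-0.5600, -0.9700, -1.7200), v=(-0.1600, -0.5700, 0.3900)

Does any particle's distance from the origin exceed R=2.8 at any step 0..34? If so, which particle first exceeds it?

step 0: x0=(-1.4800, 0.0700, 0.1900) x1=(0.4900, -0.8000, 0.2600) x2=(-0.7700, 1.1500, -0.0500) x3=(-0.5600, -0.9700, -1.7200)
step 1: x0=(-1.4599, 0.0501, 0.2177) x1=(0.4908, -0.8305, 0.2705) x2=(-0.7826, 1.1665, -0.0592) x3=(-0.5653, -0.9886, -1.7068)
step 2: x0=(-1.4407, 0.0294, 0.2453) x1=(0.4917, -0.8612, 0.2808) x2=(-0.7946, 1.1844, -0.0690) x3=(-0.5705, -1.0069, -1.6928)
step 3: x0=(-1.4221, 0.0078, 0.2729) x1=(0.4929, -0.8922, 0.2910) x2=(-0.8062, 1.2035, -0.0793) x3=(-0.5757, -1.0248, -1.6780)
step 4: x0=(-1.4042, -0.0146, 0.3004) x1=(0.4942, -0.9235, 0.3011) x2=(-0.8174, 1.2239, -0.0903) x3=(-0.5809, -1.0423, -1.6625)
step 5: x0=(-1.3869, -0.0377, 0.3279) x1=(0.4958, -0.9549, 0.3109) x2=(-0.8282, 1.2455, -0.1019) x3=(-0.5860, -1.0594, -1.6463)
step 6: x0=(-1.3703, -0.0615, 0.3554) x1=(0.4975, -0.9867, 0.3207) x2=(-0.8387, 1.2681, -0.1141) x3=(-0.5911, -1.0762, -1.6293)
step 7: x0=(-1.3541, -0.0859, 0.3829) x1=(0.4994, -1.0186, 0.3303) x2=(-0.8490, 1.2919, -0.1269) x3=(-0.5962, -1.0926, -1.6116)
step 8: x0=(-1.3386, -0.1111, 0.4103) x1=(0.5015, -1.0508, 0.3397) x2=(-0.8590, 1.3166, -0.1403) x3=(-0.6011, -1.1087, -1.5932)
step 9: x0=(-1.3235, -0.1367, 0.4377) x1=(0.5038, -1.0832, 0.3489) x2=(-0.8689, 1.3422, -0.1542) x3=(-0.6061, -1.1244, -1.5741)
step 10: x0=(-1.3088, -0.1630, 0.4651) x1=(0.5063, -1.1158, 0.3580) x2=(-0.8787, 1.3687, -0.1687) x3=(-0.6109, -1.1398, -1.5542)
step 11: x0=(-1.2946, -0.1897, 0.4925) x1=(0.5089, -1.1487, 0.3669) x2=(-0.8883, 1.3960, -0.1838) x3=(-0.6157, -1.1549, -1.5335)
step 12: x0=(-1.2809, -0.2169, 0.5198) x1=(0.5116, -1.1817, 0.3757) x2=(-0.8979, 1.4240, -0.1994) x3=(-0.6204, -1.1696, -1.5122)
step 13: x0=(-1.2675, -0.2445, 0.5471) x1=(0.5146, -1.2150, 0.3842) x2=(-0.9074, 1.4527, -0.2154) x3=(-0.6250, -1.1840, -1.4901)
step 14: x0=(-1.2546, -0.2724, 0.5744) x1=(0.5177, -1.2485, 0.3926) x2=(-0.9169, 1.4820, -0.2320) x3=(-0.6296, -1.1980, -1.4673)
step 15: x0=(-1.2420, -0.3008, 0.6015) x1=(0.5209, -1.2822, 0.4008) x2=(-0.9264, 1.5119, -0.2490) x3=(-0.6340, -1.2117, -1.4438)
step 16: x0=(-1.2298, -0.3294, 0.6286) x1=(0.5243, -1.3161, 0.4088) x2=(-0.9358, 1.5423, -0.2664) x3=(-0.6384, -1.2252, -1.4196)
step 17: x0=(-1.2179, -0.3584, 0.6557) x1=(0.5278, -1.3501, 0.4167) x2=(-0.9452, 1.5732, -0.2843) x3=(-0.6426, -1.2383, -1.3946)
step 18: x0=(-1.2064, -0.3876, 0.6826) x1=(0.5314, -1.3844, 0.4243) x2=(-0.9547, 1.6045, -0.3025) x3=(-0.6468, -1.2511, -1.3690)
step 19: x0=(-1.1953, -0.4170, 0.7095) x1=(0.5352, -1.4189, 0.4318) x2=(-0.9641, 1.6362, -0.3212) x3=(-0.6508, -1.2636, -1.3426)
step 20: x0=(-1.1844, -0.4466, 0.7362) x1=(0.5392, -1.4535, 0.4390) x2=(-0.9736, 1.6683, -0.3401) x3=(-0.6547, -1.2758, -1.3154)
step 21: x0=(-1.1740, -0.4765, 0.7629) x1=(0.5432, -1.4883, 0.4460) x2=(-0.9831, 1.7008, -0.3595) x3=(-0.6585, -1.2878, -1.2876)
step 22: x0=(-1.1638, -0.5065, 0.7894) x1=(0.5473, -1.5233, 0.4529) x2=(-0.9926, 1.7335, -0.3791) x3=(-0.6621, -1.2995, -1.2590)
step 23: x0=(-1.1540, -0.5367, 0.8158) x1=(0.5516, -1.5584, 0.4595) x2=(-1.0021, 1.7665, -0.3991) x3=(-0.6656, -1.3109, -1.2297)
step 24: x0=(-1.1444, -0.5670, 0.8421) x1=(0.5560, -1.5937, 0.4659) x2=(-1.0117, 1.7998, -0.4193) x3=(-0.6690, -1.3220, -1.1997)
step 25: x0=(-1.1352, -0.5974, 0.8682) x1=(0.5604, -1.6292, 0.4721) x2=(-1.0213, 1.8333, -0.4398) x3=(-0.6722, -1.3330, -1.1689)
step 26: x0=(-1.1263, -0.6279, 0.8942) x1=(0.5650, -1.6648, 0.4780) x2=(-1.0309, 1.8670, -0.4606) x3=(-0.6752, -1.3437, -1.1375)
step 27: x0=(-1.1177, -0.6586, 0.9201) x1=(0.5697, -1.7006, 0.4838) x2=(-1.0406, 1.9010, -0.4816) x3=(-0.6781, -1.3541, -1.1052)
step 28: x0=(-1.1094, -0.6893, 0.9457) x1=(0.5744, -1.7365, 0.4893) x2=(-1.0502, 1.9351, -0.5028) x3=(-0.6808, -1.3644, -1.0723)
step 29: x0=(-1.1014, -0.7200, 0.9713) x1=(0.5792, -1.7725, 0.4946) x2=(-1.0599, 1.9694, -0.5242) x3=(-0.6834, -1.3744, -1.0386)
step 30: x0=(-1.0937, -0.7509, 0.9966) x1=(0.5841, -1.8087, 0.4997) x2=(-1.0697, 2.0038, -0.5459) x3=(-0.6857, -1.3843, -1.0041)
step 31: x0=(-1.0863, -0.7818, 1.0218) x1=(0.5890, -1.8449, 0.5045) x2=(-1.0794, 2.0383, -0.5677) x3=(-0.6878, -1.3940, -0.9689)
step 32: x0=(-1.0791, -0.8127, 1.0468) x1=(0.5940, -1.8813, 0.5091) x2=(-1.0892, 2.0730, -0.5898) x3=(-0.6898, -1.4035, -0.9330)
step 33: x0=(-1.0723, -0.8437, 1.0716) x1=(0.5991, -1.9179, 0.5134) x2=(-1.0990, 2.1078, -0.6120) x3=(-0.6915, -1.4129, -0.8963)
step 34: x0=(-1.0657, -0.8747, 1.0962) x1=(0.6042, -1.9545, 0.5176) x2=(-1.1089, 2.1427, -0.6343) x3=(-0.6930, -1.4221, -0.8589)

no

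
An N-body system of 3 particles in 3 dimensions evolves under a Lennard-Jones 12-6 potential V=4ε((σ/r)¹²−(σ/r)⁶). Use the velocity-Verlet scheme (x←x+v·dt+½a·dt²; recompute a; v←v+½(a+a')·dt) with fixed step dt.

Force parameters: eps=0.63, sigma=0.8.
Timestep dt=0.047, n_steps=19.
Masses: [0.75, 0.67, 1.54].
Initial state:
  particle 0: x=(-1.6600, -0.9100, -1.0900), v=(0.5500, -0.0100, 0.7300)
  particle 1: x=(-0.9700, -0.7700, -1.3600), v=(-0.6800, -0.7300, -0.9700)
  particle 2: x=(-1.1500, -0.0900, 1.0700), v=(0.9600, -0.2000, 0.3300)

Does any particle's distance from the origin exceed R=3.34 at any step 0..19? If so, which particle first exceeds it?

no

step 0: x0=(-1.6600, -0.9100, -1.0900) x1=(-0.9700, -0.7700, -1.3600) x2=(-1.1500, -0.0900, 1.0700)
step 1: x0=(-1.7055, -0.9249, -1.0278) x1=(-0.9221, -0.7881, -1.4368) x2=(-1.1049, -0.0994, 1.0855)
step 2: x0=(-1.7516, -0.9400, -0.9652) x1=(-0.8735, -0.8061, -1.5140) x2=(-1.0598, -0.1088, 1.1010)
step 3: x0=(-1.7933, -0.9543, -0.9053) x1=(-0.8298, -0.8248, -1.5881) x2=(-1.0147, -0.1182, 1.1164)
step 4: x0=(-1.8327, -0.9684, -0.8470) x1=(-0.7887, -0.8439, -1.6604) x2=(-0.9695, -0.1277, 1.1319)
step 5: x0=(-1.8709, -0.9823, -0.7896) x1=(-0.7489, -0.8631, -1.7316) x2=(-0.9244, -0.1371, 1.1473)
step 6: x0=(-1.9086, -0.9961, -0.7326) x1=(-0.7097, -0.8824, -1.8024) x2=(-0.8794, -0.1465, 1.1627)
step 7: x0=(-1.9460, -1.0099, -0.6759) x1=(-0.6708, -0.9017, -1.8728) x2=(-0.8343, -0.1560, 1.1781)
step 8: x0=(-1.9832, -1.0236, -0.6193) x1=(-0.6321, -0.9210, -1.9431) x2=(-0.7892, -0.1654, 1.1935)
step 9: x0=(-2.0202, -1.0373, -0.5628) x1=(-0.5935, -0.9404, -2.0132) x2=(-0.7441, -0.1749, 1.2089)
step 10: x0=(-2.0572, -1.0511, -0.5062) x1=(-0.5550, -0.9597, -2.0833) x2=(-0.6990, -0.1843, 1.2242)
step 11: x0=(-2.0942, -1.0648, -0.4498) x1=(-0.5165, -0.9790, -2.1533) x2=(-0.6540, -0.1938, 1.2396)
step 12: x0=(-2.1311, -1.0785, -0.3933) x1=(-0.4781, -0.9984, -2.2233) x2=(-0.6089, -0.2033, 1.2549)
step 13: x0=(-2.1680, -1.0922, -0.3368) x1=(-0.4396, -1.0177, -2.2933) x2=(-0.5639, -0.2127, 1.2702)
step 14: x0=(-2.2048, -1.1058, -0.2803) x1=(-0.4012, -1.0371, -2.3633) x2=(-0.5189, -0.2222, 1.2856)
step 15: x0=(-2.2417, -1.1195, -0.2238) x1=(-0.3628, -1.0564, -2.4333) x2=(-0.4738, -0.2317, 1.3009)
step 16: x0=(-2.2785, -1.1332, -0.1673) x1=(-0.3244, -1.0757, -2.5032) x2=(-0.4288, -0.2412, 1.3162)
step 17: x0=(-2.3153, -1.1468, -0.1108) x1=(-0.2859, -1.0951, -2.5732) x2=(-0.3838, -0.2507, 1.3315)
step 18: x0=(-2.3521, -1.1605, -0.0543) x1=(-0.2475, -1.1144, -2.6431) x2=(-0.3388, -0.2602, 1.3468)
step 19: x0=(-2.3888, -1.1741, 0.0022) x1=(-0.2091, -1.1338, -2.7131) x2=(-0.2938, -0.2697, 1.3621)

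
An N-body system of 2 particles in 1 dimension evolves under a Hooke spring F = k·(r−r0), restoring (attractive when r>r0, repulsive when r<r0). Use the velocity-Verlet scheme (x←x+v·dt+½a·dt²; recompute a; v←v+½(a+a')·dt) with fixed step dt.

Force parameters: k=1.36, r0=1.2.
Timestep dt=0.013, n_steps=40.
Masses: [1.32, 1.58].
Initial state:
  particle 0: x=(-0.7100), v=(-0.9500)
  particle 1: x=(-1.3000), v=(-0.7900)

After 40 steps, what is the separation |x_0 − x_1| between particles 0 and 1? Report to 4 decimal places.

step 0: x0=(-0.7100) x1=(-1.3000)
step 1: x0=(-0.7223) x1=(-1.3103)
step 2: x0=(-0.7345) x1=(-1.3207)
step 3: x0=(-0.7466) x1=(-1.3312)
step 4: x0=(-0.7585) x1=(-1.3418)
step 5: x0=(-0.7704) x1=(-1.3525)
step 6: x0=(-0.7822) x1=(-1.3632)
step 7: x0=(-0.7938) x1=(-1.3741)
step 8: x0=(-0.8054) x1=(-1.3850)
step 9: x0=(-0.8168) x1=(-1.3961)
step 10: x0=(-0.8281) x1=(-1.4072)
step 11: x0=(-0.8394) x1=(-1.4184)
step 12: x0=(-0.8505) x1=(-1.4297)
step 13: x0=(-0.8615) x1=(-1.4411)
step 14: x0=(-0.8724) x1=(-1.4526)
step 15: x0=(-0.8832) x1=(-1.4641)
step 16: x0=(-0.8939) x1=(-1.4758)
step 17: x0=(-0.9044) x1=(-1.4876)
step 18: x0=(-0.9149) x1=(-1.4994)
step 19: x0=(-0.9253) x1=(-1.5113)
step 20: x0=(-0.9355) x1=(-1.5234)
step 21: x0=(-0.9456) x1=(-1.5355)
step 22: x0=(-0.9557) x1=(-1.5477)
step 23: x0=(-0.9656) x1=(-1.5600)
step 24: x0=(-0.9755) x1=(-1.5723)
step 25: x0=(-0.9852) x1=(-1.5848)
step 26: x0=(-0.9948) x1=(-1.5974)
step 27: x0=(-1.0043) x1=(-1.6100)
step 28: x0=(-1.0137) x1=(-1.6227)
step 29: x0=(-1.0230) x1=(-1.6355)
step 30: x0=(-1.0322) x1=(-1.6484)
step 31: x0=(-1.0413) x1=(-1.6614)
step 32: x0=(-1.0503) x1=(-1.6745)
step 33: x0=(-1.0592) x1=(-1.6876)
step 34: x0=(-1.0680) x1=(-1.7009)
step 35: x0=(-1.0768) x1=(-1.7142)
step 36: x0=(-1.0854) x1=(-1.7276)
step 37: x0=(-1.0939) x1=(-1.7410)
step 38: x0=(-1.1023) x1=(-1.7546)
step 39: x0=(-1.1106) x1=(-1.7682)
step 40: x0=(-1.1188) x1=(-1.7820)

0.6631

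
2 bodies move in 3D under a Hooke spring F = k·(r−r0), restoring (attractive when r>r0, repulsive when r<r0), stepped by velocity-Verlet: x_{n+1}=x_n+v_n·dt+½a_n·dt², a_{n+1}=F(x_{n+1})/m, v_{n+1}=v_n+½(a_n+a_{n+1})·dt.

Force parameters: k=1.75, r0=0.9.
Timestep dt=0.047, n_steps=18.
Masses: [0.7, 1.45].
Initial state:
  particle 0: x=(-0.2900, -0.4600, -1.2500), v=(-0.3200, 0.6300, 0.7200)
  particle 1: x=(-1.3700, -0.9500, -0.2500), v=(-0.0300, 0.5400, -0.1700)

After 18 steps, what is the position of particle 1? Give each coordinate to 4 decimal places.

step 0: x0=(-0.2900, -0.4600, -1.2500) x1=(-1.3700, -0.9500, -0.2500)
step 1: x0=(-0.3063, -0.4310, -1.2150) x1=(-1.3708, -0.9243, -0.2585)
step 2: x0=(-0.3250, -0.4030, -1.1779) x1=(-1.3705, -0.8982, -0.2681)
step 3: x0=(-0.3459, -0.3761, -1.1388) x1=(-1.3690, -0.8715, -0.2787)
step 4: x0=(-0.3689, -0.3503, -1.0979) x1=(-1.3666, -0.8443, -0.2900)
step 5: x0=(-0.3938, -0.3254, -1.0555) x1=(-1.3632, -0.8166, -0.3021)
step 6: x0=(-0.4204, -0.3013, -1.0118) x1=(-1.3591, -0.7886, -0.3149)
step 7: x0=(-0.4485, -0.2780, -0.9670) x1=(-1.3542, -0.7601, -0.3282)
step 8: x0=(-0.4779, -0.2554, -0.9213) x1=(-1.3486, -0.7314, -0.3419)
step 9: x0=(-0.5084, -0.2334, -0.8748) x1=(-1.3426, -0.7023, -0.3560)
step 10: x0=(-0.5396, -0.2118, -0.8279) x1=(-1.3362, -0.6731, -0.3703)
step 11: x0=(-0.5714, -0.1906, -0.7807) x1=(-1.3295, -0.6437, -0.3848)
step 12: x0=(-0.6034, -0.1695, -0.7333) x1=(-1.3227, -0.6142, -0.3993)
step 13: x0=(-0.6356, -0.1484, -0.6859) x1=(-1.3159, -0.5847, -0.4138)
step 14: x0=(-0.6675, -0.1272, -0.6386) x1=(-1.3092, -0.5552, -0.4283)
step 15: x0=(-0.6989, -0.1057, -0.5914) x1=(-1.3026, -0.5259, -0.4427)
step 16: x0=(-0.7297, -0.0838, -0.5444) x1=(-1.2964, -0.4968, -0.4571)
step 17: x0=(-0.7597, -0.0612, -0.4975) x1=(-1.2907, -0.4681, -0.4714)
step 18: x0=(-0.7886, -0.0378, -0.4507) x1=(-1.2854, -0.4397, -0.4856)

(-1.2854, -0.4397, -0.4856)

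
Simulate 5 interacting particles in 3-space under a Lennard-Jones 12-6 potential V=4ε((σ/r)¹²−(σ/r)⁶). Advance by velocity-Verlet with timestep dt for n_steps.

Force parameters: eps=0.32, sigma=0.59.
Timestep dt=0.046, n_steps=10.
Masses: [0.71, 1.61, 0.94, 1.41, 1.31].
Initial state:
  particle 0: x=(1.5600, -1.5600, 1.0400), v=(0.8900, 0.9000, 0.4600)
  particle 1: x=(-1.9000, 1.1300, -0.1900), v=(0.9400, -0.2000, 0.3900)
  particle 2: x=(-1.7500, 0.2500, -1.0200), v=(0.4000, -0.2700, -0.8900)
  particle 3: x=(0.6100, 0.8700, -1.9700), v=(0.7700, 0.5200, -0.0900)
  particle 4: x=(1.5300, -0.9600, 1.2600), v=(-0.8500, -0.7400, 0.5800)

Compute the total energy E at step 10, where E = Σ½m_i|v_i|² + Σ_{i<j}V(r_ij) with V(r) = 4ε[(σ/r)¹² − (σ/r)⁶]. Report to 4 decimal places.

3.3395

step 0: x0=(1.5600, -1.5600, 1.0400) x1=(-1.9000, 1.1300, -0.1900) x2=(-1.7500, 0.2500, -1.0200) x3=(0.6100, 0.8700, -1.9700) x4=(1.5300, -0.9600, 1.2600)
step 1: x0=(1.6011, -1.5210, 1.0603) x1=(-1.8568, 1.1208, -0.1721) x2=(-1.7316, 0.2376, -1.0609) x3=(0.6454, 0.8939, -1.9741) x4=(1.4908, -0.9928, 1.2872)
step 2: x0=(1.6506, -1.5225, 1.0631) x1=(-1.8135, 1.1115, -0.1542) x2=(-1.7132, 0.2254, -1.1017) x3=(0.6808, 0.9178, -1.9783) x4=(1.4471, -1.0035, 1.3238)
step 3: x0=(1.7054, -1.5376, 1.0592) x1=(-1.7702, 1.1021, -0.1365) x2=(-1.6949, 0.2132, -1.1424) x3=(0.7163, 0.9418, -1.9824) x4=(1.4005, -1.0070, 1.3640)
step 4: x0=(1.7591, -1.5507, 1.0564) x1=(-1.7270, 1.0928, -0.1187) x2=(-1.6765, 0.2011, -1.1830) x3=(0.7517, 0.9657, -1.9866) x4=(1.3544, -1.0114, 1.4037)
step 5: x0=(1.8109, -1.5613, 1.0553) x1=(-1.6837, 1.0833, -0.1010) x2=(-1.6581, 0.1890, -1.2236) x3=(0.7871, 0.9896, -1.9907) x4=(1.3095, -1.0173, 1.4425)
step 6: x0=(1.8611, -1.5701, 1.0553) x1=(-1.6404, 1.0739, -0.0833) x2=(-1.6398, 0.1770, -1.2641) x3=(0.8225, 1.0135, -1.9948) x4=(1.2653, -1.0241, 1.4806)
step 7: x0=(1.9103, -1.5780, 1.0561) x1=(-1.5972, 1.0645, -0.0656) x2=(-1.6214, 0.1650, -1.3046) x3=(0.8579, 1.0374, -1.9990) x4=(1.2218, -1.0314, 1.5183)
step 8: x0=(1.9588, -1.5854, 1.0573) x1=(-1.5539, 1.0550, -0.0479) x2=(-1.6031, 0.1530, -1.3450) x3=(0.8933, 1.0614, -2.0031) x4=(1.1785, -1.0390, 1.5558)
step 9: x0=(2.0070, -1.5926, 1.0588) x1=(-1.5106, 1.0456, -0.0303) x2=(-1.5847, 0.1410, -1.3855) x3=(0.9288, 1.0853, -2.0072) x4=(1.1355, -1.0468, 1.5931)
step 10: x0=(2.0549, -1.5995, 1.0604) x1=(-1.4674, 1.0361, -0.0126) x2=(-1.5663, 0.1291, -1.4259) x3=(0.9642, 1.1092, -2.0114) x4=(1.0927, -1.0546, 1.6304)
step 0 velocities: v0=(0.8900, 0.9000, 0.4600) v1=(0.9400, -0.2000, 0.3900) v2=(0.4000, -0.2700, -0.8900) v3=(0.7700, 0.5200, -0.0900) v4=(-0.8500, -0.7400, 0.5800)
step 0: KE=3.6581, PE=-0.3196, E=3.3386
step 10 velocities: v0=(1.0396, -0.1506, 0.0363) v1=(0.9405, -0.2059, 0.3833) v2=(0.3993, -0.2598, -0.8785) v3=(0.7699, 0.5200, -0.0899) v4=(-0.9311, -0.1706, 0.8096)
step 10: KE=3.3566, PE=-0.0170, E=3.3395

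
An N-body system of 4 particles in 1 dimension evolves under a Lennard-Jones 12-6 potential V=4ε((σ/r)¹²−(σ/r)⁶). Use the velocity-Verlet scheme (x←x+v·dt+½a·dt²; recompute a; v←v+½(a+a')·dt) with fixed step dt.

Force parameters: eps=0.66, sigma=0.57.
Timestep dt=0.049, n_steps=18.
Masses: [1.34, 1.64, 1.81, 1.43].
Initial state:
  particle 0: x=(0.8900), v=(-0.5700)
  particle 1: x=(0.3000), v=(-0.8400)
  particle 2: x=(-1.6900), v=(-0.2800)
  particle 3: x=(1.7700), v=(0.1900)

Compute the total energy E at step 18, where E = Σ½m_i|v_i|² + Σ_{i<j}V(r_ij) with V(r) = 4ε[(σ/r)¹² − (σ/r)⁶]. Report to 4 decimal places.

0.2395

step 0: x0=(0.8900) x1=(0.3000) x2=(-1.6900) x3=(1.7700)
step 1: x0=(0.8753) x1=(0.2489) x2=(-1.7037) x3=(1.7783)
step 2: x0=(0.8659) x1=(0.1949) x2=(-1.7174) x3=(1.7850)
step 3: x0=(0.8540) x1=(0.1442) x2=(-1.7311) x3=(1.7901)
step 4: x0=(0.8385) x1=(0.0976) x2=(-1.7448) x3=(1.7940)
step 5: x0=(0.8197) x1=(0.0548) x2=(-1.7585) x3=(1.7966)
step 6: x0=(0.7977) x1=(0.0154) x2=(-1.7722) x3=(1.7983)
step 7: x0=(0.7728) x1=(-0.0209) x2=(-1.7858) x3=(1.7991)
step 8: x0=(0.7450) x1=(-0.0542) x2=(-1.7995) x3=(1.7992)
step 9: x0=(0.7145) x1=(-0.0848) x2=(-1.8131) x3=(1.7986)
step 10: x0=(0.6811) x1=(-0.1126) x2=(-1.8267) x3=(1.7976)
step 11: x0=(0.6446) x1=(-0.1374) x2=(-1.8403) x3=(1.7961)
step 12: x0=(0.6046) x1=(-0.1592) x2=(-1.8538) x3=(1.7943)
step 13: x0=(0.5606) x1=(-0.1775) x2=(-1.8674) x3=(1.7922)
step 14: x0=(0.5122) x1=(-0.1920) x2=(-1.8809) x3=(1.7899)
step 15: x0=(0.4590) x1=(-0.2025) x2=(-1.8944) x3=(1.7875)
step 16: x0=(0.4028) x1=(-0.2104) x2=(-1.9079) x3=(1.7849)
step 17: x0=(0.3553) x1=(-0.2254) x2=(-1.9214) x3=(1.7822)
step 18: x0=(0.3424) x1=(-0.2686) x2=(-1.9348) x3=(1.7794)
step 0 velocities: v0=(-0.5700) v1=(-0.8400) v2=(-0.2800) v3=(0.1900)
step 0: KE=0.8930, PE=-0.5925, E=0.3005
step 18 velocities: v0=(-0.1629) v1=(-0.9631) v2=(-0.2743) v3=(-0.0575)
step 18: KE=0.8489, PE=-0.6094, E=0.2395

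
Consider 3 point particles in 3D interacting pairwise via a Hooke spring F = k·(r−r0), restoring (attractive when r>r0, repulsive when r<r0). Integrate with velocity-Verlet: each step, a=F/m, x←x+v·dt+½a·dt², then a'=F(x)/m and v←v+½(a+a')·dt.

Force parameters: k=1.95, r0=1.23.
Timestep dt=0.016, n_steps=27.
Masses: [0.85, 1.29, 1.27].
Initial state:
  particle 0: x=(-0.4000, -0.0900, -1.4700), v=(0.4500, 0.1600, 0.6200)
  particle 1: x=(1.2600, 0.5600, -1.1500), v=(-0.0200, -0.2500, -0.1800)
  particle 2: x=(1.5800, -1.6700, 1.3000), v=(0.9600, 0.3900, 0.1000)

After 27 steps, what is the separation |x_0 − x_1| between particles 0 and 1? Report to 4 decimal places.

step 0: x0=(-0.4000, -0.0900, -1.4700) x1=(1.2600, 0.5600, -1.1500) x2=(1.5800, -1.6700, 1.3000)
step 1: x0=(-0.3923, -0.0877, -1.4595) x1=(1.2596, 0.5557, -1.1526) x2=(1.5951, -1.6633, 1.3009)
step 2: x0=(-0.3834, -0.0859, -1.4479) x1=(1.2591, 0.5508, -1.1546) x2=(1.6095, -1.6556, 1.3005)
step 3: x0=(-0.3735, -0.0846, -1.4351) x1=(1.2585, 0.5452, -1.1561) x2=(1.6233, -1.6469, 1.2988)
step 4: x0=(-0.3625, -0.0838, -1.4212) x1=(1.2578, 0.5391, -1.1570) x2=(1.6366, -1.6373, 1.2957)
step 5: x0=(-0.3504, -0.0835, -1.4062) x1=(1.2570, 0.5323, -1.1574) x2=(1.6492, -1.6268, 1.2913)
step 6: x0=(-0.3373, -0.0837, -1.3900) x1=(1.2561, 0.5250, -1.1572) x2=(1.6612, -1.6153, 1.2856)
step 7: x0=(-0.3231, -0.0844, -1.3728) x1=(1.2551, 0.5170, -1.1564) x2=(1.6725, -1.6029, 1.2786)
step 8: x0=(-0.3079, -0.0855, -1.3546) x1=(1.2540, 0.5085, -1.1550) x2=(1.6833, -1.5896, 1.2704)
step 9: x0=(-0.2917, -0.0872, -1.3352) x1=(1.2529, 0.4994, -1.1531) x2=(1.6934, -1.5753, 1.2608)
step 10: x0=(-0.2744, -0.0894, -1.3149) x1=(1.2517, 0.4898, -1.1507) x2=(1.7029, -1.5602, 1.2500)
step 11: x0=(-0.2562, -0.0920, -1.2935) x1=(1.2505, 0.4796, -1.1477) x2=(1.7117, -1.5442, 1.2380)
step 12: x0=(-0.2370, -0.0951, -1.2712) x1=(1.2493, 0.4689, -1.1441) x2=(1.7200, -1.5274, 1.2247)
step 13: x0=(-0.2169, -0.0987, -1.2479) x1=(1.2481, 0.4577, -1.1400) x2=(1.7277, -1.5097, 1.2102)
step 14: x0=(-0.1958, -0.1028, -1.2236) x1=(1.2468, 0.4460, -1.1353) x2=(1.7347, -1.4912, 1.1946)
step 15: x0=(-0.1739, -0.1073, -1.1984) x1=(1.2455, 0.4338, -1.1301) x2=(1.7412, -1.4719, 1.1778)
step 16: x0=(-0.1511, -0.1122, -1.1724) x1=(1.2443, 0.4211, -1.1244) x2=(1.7470, -1.4518, 1.1598)
step 17: x0=(-0.1274, -0.1176, -1.1455) x1=(1.2430, 0.4079, -1.1182) x2=(1.7523, -1.4309, 1.1408)
step 18: x0=(-0.1029, -0.1234, -1.1177) x1=(1.2418, 0.3943, -1.1114) x2=(1.7570, -1.4093, 1.1207)
step 19: x0=(-0.0777, -0.1296, -1.0891) x1=(1.2407, 0.3803, -1.1042) x2=(1.7612, -1.3870, 1.0995)
step 20: x0=(-0.0517, -0.1363, -1.0598) x1=(1.2395, 0.3658, -1.0965) x2=(1.7647, -1.3640, 1.0774)
step 21: x0=(-0.0249, -0.1433, -1.0297) x1=(1.2385, 0.3509, -1.0883) x2=(1.7678, -1.3403, 1.0542)
step 22: x0=(0.0025, -0.1507, -0.9989) x1=(1.2375, 0.3357, -1.0796) x2=(1.7703, -1.3159, 1.0301)
step 23: x0=(0.0306, -0.1585, -0.9674) x1=(1.2366, 0.3201, -1.0705) x2=(1.7723, -1.2910, 1.0051)
step 24: x0=(0.0593, -0.1667, -0.9352) x1=(1.2357, 0.3041, -1.0609) x2=(1.7737, -1.2654, 0.9792)
step 25: x0=(0.0886, -0.1752, -0.9025) x1=(1.2350, 0.2879, -1.0510) x2=(1.7747, -1.2393, 0.9524)
step 26: x0=(0.1184, -0.1840, -0.8691) x1=(1.2344, 0.2713, -1.0406) x2=(1.7753, -1.2126, 0.9248)
step 27: x0=(0.1488, -0.1932, -0.8351) x1=(1.2339, 0.2544, -1.0298) x2=(1.7753, -1.1854, 0.8965)

1.1898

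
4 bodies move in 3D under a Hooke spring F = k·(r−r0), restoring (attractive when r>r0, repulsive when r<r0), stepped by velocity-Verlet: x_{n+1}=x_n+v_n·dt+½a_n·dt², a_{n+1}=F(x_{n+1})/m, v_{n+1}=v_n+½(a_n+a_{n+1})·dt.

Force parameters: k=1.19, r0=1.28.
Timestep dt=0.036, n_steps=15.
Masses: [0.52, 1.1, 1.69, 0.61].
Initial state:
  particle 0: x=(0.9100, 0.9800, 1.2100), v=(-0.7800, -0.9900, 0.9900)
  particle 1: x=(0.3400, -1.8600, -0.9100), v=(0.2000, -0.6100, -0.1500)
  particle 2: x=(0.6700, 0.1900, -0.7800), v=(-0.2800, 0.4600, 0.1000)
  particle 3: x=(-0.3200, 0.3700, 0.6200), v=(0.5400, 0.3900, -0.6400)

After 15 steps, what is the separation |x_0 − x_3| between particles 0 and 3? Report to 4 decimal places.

step 0: x0=(0.9100, 0.9800, 1.2100) x1=(0.3400, -1.8600, -0.9100) x2=(0.6700, 0.1900, -0.7800) x3=(-0.3200, 0.3700, 0.6200)
step 1: x0=(0.8810, 0.9410, 1.2423) x1=(0.3473, -1.8793, -0.9138) x2=(0.6598, 0.2064, -0.7759) x3=(-0.2996, 0.3826, 0.5956)
step 2: x0=(0.8502, 0.8956, 1.2678) x1=(0.3548, -1.8931, -0.9145) x2=(0.6493, 0.2223, -0.7708) x3=(-0.2773, 0.3921, 0.5684)
step 3: x0=(0.8180, 0.8439, 1.2865) x1=(0.3623, -1.9016, -0.9120) x2=(0.6387, 0.2377, -0.7647) x3=(-0.2534, 0.3985, 0.5387)
step 4: x0=(0.7844, 0.7862, 1.2984) x1=(0.3700, -1.9046, -0.9063) x2=(0.6278, 0.2526, -0.7577) x3=(-0.2280, 0.4018, 0.5065)
step 5: x0=(0.7497, 0.7227, 1.3036) x1=(0.3778, -1.9022, -0.8975) x2=(0.6168, 0.2669, -0.7498) x3=(-0.2013, 0.4020, 0.4719)
step 6: x0=(0.7142, 0.6538, 1.3023) x1=(0.3856, -1.8945, -0.8857) x2=(0.6056, 0.2806, -0.7411) x3=(-0.1735, 0.3990, 0.4351)
step 7: x0=(0.6779, 0.5798, 1.2946) x1=(0.3934, -1.8816, -0.8709) x2=(0.5943, 0.2935, -0.7316) x3=(-0.1448, 0.3929, 0.3963)
step 8: x0=(0.6411, 0.5010, 1.2809) x1=(0.4011, -1.8638, -0.8533) x2=(0.5829, 0.3058, -0.7214) x3=(-0.1154, 0.3838, 0.3555)
step 9: x0=(0.6040, 0.4179, 1.2614) x1=(0.4088, -1.8410, -0.8329) x2=(0.5715, 0.3173, -0.7106) x3=(-0.0854, 0.3717, 0.3130)
step 10: x0=(0.5667, 0.3307, 1.2365) x1=(0.4164, -1.8137, -0.8099) x2=(0.5601, 0.3280, -0.6992) x3=(-0.0551, 0.3570, 0.2690)
step 11: x0=(0.5293, 0.2399, 1.2065) x1=(0.4239, -1.7819, -0.7845) x2=(0.5487, 0.3379, -0.6874) x3=(-0.0245, 0.3395, 0.2237)
step 12: x0=(0.4920, 0.1458, 1.1718) x1=(0.4313, -1.7460, -0.7569) x2=(0.5373, 0.3471, -0.6753) x3=(0.0061, 0.3197, 0.1773)
step 13: x0=(0.4549, 0.0489, 1.1328) x1=(0.4385, -1.7063, -0.7272) x2=(0.5260, 0.3554, -0.6628) x3=(0.0367, 0.2975, 0.1301)
step 14: x0=(0.4179, -0.0504, 1.0899) x1=(0.4455, -1.6631, -0.6957) x2=(0.5148, 0.3630, -0.6502) x3=(0.0671, 0.2732, 0.0823)
step 15: x0=(0.3813, -0.1517, 1.0435) x1=(0.4523, -1.6167, -0.6625) x2=(0.5038, 0.3698, -0.6374) x3=(0.0972, 0.2470, 0.0343)

1.1216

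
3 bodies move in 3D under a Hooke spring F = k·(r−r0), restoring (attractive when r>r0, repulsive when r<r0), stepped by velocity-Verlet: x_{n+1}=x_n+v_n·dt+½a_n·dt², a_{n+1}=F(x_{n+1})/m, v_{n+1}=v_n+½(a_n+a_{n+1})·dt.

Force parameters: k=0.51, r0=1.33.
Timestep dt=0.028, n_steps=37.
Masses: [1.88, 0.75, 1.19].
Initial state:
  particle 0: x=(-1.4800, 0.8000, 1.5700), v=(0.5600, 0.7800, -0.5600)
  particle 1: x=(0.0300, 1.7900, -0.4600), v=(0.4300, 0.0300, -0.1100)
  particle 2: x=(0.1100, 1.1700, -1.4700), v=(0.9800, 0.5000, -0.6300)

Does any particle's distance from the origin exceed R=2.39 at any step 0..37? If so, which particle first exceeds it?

yes, particle 2

step 0: x0=(-1.4800, 0.8000, 1.5700) x1=(0.0300, 1.7900, -0.4600) x2=(0.1100, 1.1700, -1.4700)
step 1: x0=(-1.4641, 0.8219, 1.5540) x1=(0.0418, 1.7907, -0.4628) x2=(0.1373, 1.1839, -1.4873)
step 2: x0=(-1.4479, 0.8440, 1.5374) x1=(0.0533, 1.7912, -0.4649) x2=(0.1642, 1.1978, -1.5041)
step 3: x0=(-1.4313, 0.8662, 1.5202) x1=(0.0643, 1.7915, -0.4665) x2=(0.1908, 1.2116, -1.5203)
step 4: x0=(-1.4143, 0.8886, 1.5024) x1=(0.0749, 1.7916, -0.4675) x2=(0.2171, 1.2252, -1.5358)
step 5: x0=(-1.3970, 0.9111, 1.4839) x1=(0.0851, 1.7914, -0.4679) x2=(0.2431, 1.2388, -1.5508)
step 6: x0=(-1.3792, 0.9337, 1.4649) x1=(0.0949, 1.7911, -0.4678) x2=(0.2687, 1.2523, -1.5652)
step 7: x0=(-1.3611, 0.9565, 1.4453) x1=(0.1043, 1.7905, -0.4671) x2=(0.2940, 1.2657, -1.5790)
step 8: x0=(-1.3427, 0.9794, 1.4251) x1=(0.1134, 1.7898, -0.4659) x2=(0.3189, 1.2791, -1.5921)
step 9: x0=(-1.3239, 1.0024, 1.4043) x1=(0.1220, 1.7889, -0.4641) x2=(0.3436, 1.2923, -1.6047)
step 10: x0=(-1.3047, 1.0255, 1.3829) x1=(0.1303, 1.7877, -0.4619) x2=(0.3678, 1.3055, -1.6167)
step 11: x0=(-1.2852, 1.0487, 1.3609) x1=(0.1383, 1.7865, -0.4592) x2=(0.3917, 1.3186, -1.6281)
step 12: x0=(-1.2653, 1.0721, 1.3384) x1=(0.1459, 1.7850, -0.4560) x2=(0.4153, 1.3317, -1.6389)
step 13: x0=(-1.2450, 1.0955, 1.3153) x1=(0.1532, 1.7834, -0.4524) x2=(0.4386, 1.3447, -1.6490)
step 14: x0=(-1.2244, 1.1191, 1.2917) x1=(0.1601, 1.7816, -0.4484) x2=(0.4615, 1.3577, -1.6586)
step 15: x0=(-1.2035, 1.1427, 1.2675) x1=(0.1667, 1.7797, -0.4440) x2=(0.4840, 1.3706, -1.6676)
step 16: x0=(-1.1822, 1.1664, 1.2428) x1=(0.1730, 1.7776, -0.4391) x2=(0.5062, 1.3835, -1.6759)
step 17: x0=(-1.1606, 1.1902, 1.2176) x1=(0.1790, 1.7754, -0.4340) x2=(0.5281, 1.3963, -1.6837)
step 18: x0=(-1.1387, 1.2141, 1.1919) x1=(0.1848, 1.7731, -0.4285) x2=(0.5496, 1.4091, -1.6909)
step 19: x0=(-1.1164, 1.2380, 1.1657) x1=(0.1903, 1.7707, -0.4226) x2=(0.5708, 1.4218, -1.6975)
step 20: x0=(-1.0938, 1.2620, 1.1389) x1=(0.1955, 1.7681, -0.4165) x2=(0.5916, 1.4345, -1.7035)
step 21: x0=(-1.0709, 1.2861, 1.1117) x1=(0.2005, 1.7654, -0.4101) x2=(0.6121, 1.4472, -1.7089)
step 22: x0=(-1.0477, 1.3102, 1.0841) x1=(0.2052, 1.7627, -0.4035) x2=(0.6322, 1.4599, -1.7137)
step 23: x0=(-1.0242, 1.3344, 1.0559) x1=(0.2098, 1.7598, -0.3966) x2=(0.6520, 1.4725, -1.7179)
step 24: x0=(-1.0004, 1.3586, 1.0273) x1=(0.2141, 1.7569, -0.3895) x2=(0.6715, 1.4851, -1.7216)
step 25: x0=(-0.9763, 1.3829, 0.9983) x1=(0.2183, 1.7539, -0.3823) x2=(0.6906, 1.4977, -1.7246)
step 26: x0=(-0.9519, 1.4072, 0.9689) x1=(0.2223, 1.7508, -0.3749) x2=(0.7094, 1.5103, -1.7272)
step 27: x0=(-0.9273, 1.4315, 0.9390) x1=(0.2262, 1.7477, -0.3674) x2=(0.7278, 1.5228, -1.7291)
step 28: x0=(-0.9024, 1.4559, 0.9088) x1=(0.2299, 1.7445, -0.3597) x2=(0.7459, 1.5354, -1.7305)
step 29: x0=(-0.8772, 1.4803, 0.8782) x1=(0.2335, 1.7413, -0.3520) x2=(0.7637, 1.5479, -1.7313)
step 30: x0=(-0.8518, 1.5047, 0.8472) x1=(0.2371, 1.7380, -0.3442) x2=(0.7811, 1.5605, -1.7316)
step 31: x0=(-0.8262, 1.5291, 0.8158) x1=(0.2405, 1.7347, -0.3364) x2=(0.7982, 1.5730, -1.7313)
step 32: x0=(-0.8003, 1.5536, 0.7841) x1=(0.2439, 1.7313, -0.3286) x2=(0.8150, 1.5855, -1.7305)
step 33: x0=(-0.7742, 1.5780, 0.7521) x1=(0.2473, 1.7280, -0.3208) x2=(0.8314, 1.5981, -1.7292)
step 34: x0=(-0.7479, 1.6025, 0.7198) x1=(0.2506, 1.7246, -0.3131) x2=(0.8475, 1.6106, -1.7274)
step 35: x0=(-0.7214, 1.6269, 0.6871) x1=(0.2540, 1.7212, -0.3054) x2=(0.8633, 1.6231, -1.7250)
step 36: x0=(-0.6947, 1.6514, 0.6542) x1=(0.2574, 1.7178, -0.2977) x2=(0.8788, 1.6357, -1.7222)
step 37: x0=(-0.6678, 1.6758, 0.6210) x1=(0.2608, 1.7144, -0.2902) x2=(0.8940, 1.6482, -1.7188)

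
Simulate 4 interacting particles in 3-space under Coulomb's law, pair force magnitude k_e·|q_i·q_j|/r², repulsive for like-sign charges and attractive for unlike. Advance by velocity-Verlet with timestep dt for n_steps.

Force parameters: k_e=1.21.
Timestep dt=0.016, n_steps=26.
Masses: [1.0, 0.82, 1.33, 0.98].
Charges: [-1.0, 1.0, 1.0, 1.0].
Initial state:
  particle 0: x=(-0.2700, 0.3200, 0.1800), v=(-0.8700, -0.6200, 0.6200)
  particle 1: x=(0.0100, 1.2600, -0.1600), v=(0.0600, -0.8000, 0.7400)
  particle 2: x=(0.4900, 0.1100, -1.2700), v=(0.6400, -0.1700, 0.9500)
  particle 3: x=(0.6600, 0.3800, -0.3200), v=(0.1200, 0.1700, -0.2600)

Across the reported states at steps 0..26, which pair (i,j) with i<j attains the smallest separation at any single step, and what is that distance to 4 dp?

pair (2,3), distance 0.7958

step 0: x0=(-0.2700, 0.3200, 0.1800) x1=(0.0100, 1.2600, -0.1600) x2=(0.4900, 0.1100, -1.2700) x3=(0.6600, 0.3800, -0.3200)
step 1: x0=(-0.2837, 0.3102, 0.1898) x1=(0.0108, 1.2472, -0.1480) x2=(0.5002, 0.1072, -1.2549) x3=(0.6619, 0.3827, -0.3240)
step 2: x0=(-0.2971, 0.3007, 0.1992) x1=(0.0113, 1.2344, -0.1358) x2=(0.5104, 0.1043, -1.2400) x3=(0.6638, 0.3852, -0.3275)
step 3: x0=(-0.3101, 0.2914, 0.2083) x1=(0.0114, 1.2217, -0.1233) x2=(0.5205, 0.1013, -1.2253) x3=(0.6656, 0.3876, -0.3307)
step 4: x0=(-0.3227, 0.2824, 0.2171) x1=(0.0112, 1.2090, -0.1106) x2=(0.5305, 0.0982, -1.2109) x3=(0.6675, 0.3898, -0.3335)
step 5: x0=(-0.3350, 0.2737, 0.2257) x1=(0.0106, 1.1963, -0.0976) x2=(0.5405, 0.0949, -1.1967) x3=(0.6693, 0.3920, -0.3358)
step 6: x0=(-0.3470, 0.2652, 0.2339) x1=(0.0097, 1.1837, -0.0843) x2=(0.5505, 0.0915, -1.1827) x3=(0.6712, 0.3940, -0.3378)
step 7: x0=(-0.3585, 0.2570, 0.2418) x1=(0.0084, 1.1711, -0.0707) x2=(0.5603, 0.0880, -1.1690) x3=(0.6731, 0.3959, -0.3394)
step 8: x0=(-0.3698, 0.2491, 0.2495) x1=(0.0067, 1.1585, -0.0568) x2=(0.5702, 0.0843, -1.1556) x3=(0.6751, 0.3977, -0.3405)
step 9: x0=(-0.3806, 0.2415, 0.2568) x1=(0.0046, 1.1459, -0.0427) x2=(0.5800, 0.0804, -1.1424) x3=(0.6771, 0.3995, -0.3413)
step 10: x0=(-0.3912, 0.2341, 0.2639) x1=(0.0021, 1.1334, -0.0282) x2=(0.5897, 0.0764, -1.1295) x3=(0.6791, 0.4011, -0.3416)
step 11: x0=(-0.4013, 0.2270, 0.2708) x1=(-0.0008, 1.1209, -0.0135) x2=(0.5994, 0.0722, -1.1169) x3=(0.6812, 0.4027, -0.3416)
step 12: x0=(-0.4112, 0.2202, 0.2773) x1=(-0.0041, 1.1084, 0.0016) x2=(0.6090, 0.0678, -1.1046) x3=(0.6833, 0.4043, -0.3411)
step 13: x0=(-0.4207, 0.2137, 0.2836) x1=(-0.0079, 1.0959, 0.0170) x2=(0.6186, 0.0633, -1.0925) x3=(0.6856, 0.4058, -0.3402)
step 14: x0=(-0.4298, 0.2074, 0.2897) x1=(-0.0121, 1.0834, 0.0327) x2=(0.6282, 0.0586, -1.0808) x3=(0.6878, 0.4072, -0.3389)
step 15: x0=(-0.4386, 0.2014, 0.2955) x1=(-0.0167, 1.0709, 0.0487) x2=(0.6377, 0.0536, -1.0694) x3=(0.6902, 0.4087, -0.3372)
step 16: x0=(-0.4470, 0.1958, 0.3011) x1=(-0.0218, 1.0583, 0.0650) x2=(0.6472, 0.0485, -1.0583) x3=(0.6926, 0.4101, -0.3351)
step 17: x0=(-0.4551, 0.1904, 0.3064) x1=(-0.0273, 1.0457, 0.0816) x2=(0.6566, 0.0432, -1.0476) x3=(0.6951, 0.4115, -0.3326)
step 18: x0=(-0.4629, 0.1853, 0.3115) x1=(-0.0334, 1.0331, 0.0986) x2=(0.6661, 0.0376, -1.0371) x3=(0.6976, 0.4130, -0.3296)
step 19: x0=(-0.4703, 0.1806, 0.3163) x1=(-0.0399, 1.0204, 0.1158) x2=(0.6755, 0.0319, -1.0270) x3=(0.7003, 0.4145, -0.3263)
step 20: x0=(-0.4773, 0.1761, 0.3210) x1=(-0.0468, 1.0076, 0.1334) x2=(0.6848, 0.0259, -1.0171) x3=(0.7030, 0.4160, -0.3226)
step 21: x0=(-0.4839, 0.1719, 0.3254) x1=(-0.0543, 0.9948, 0.1513) x2=(0.6942, 0.0197, -1.0076) x3=(0.7057, 0.4176, -0.3185)
step 22: x0=(-0.4902, 0.1681, 0.3296) x1=(-0.0622, 0.9818, 0.1696) x2=(0.7035, 0.0133, -0.9985) x3=(0.7085, 0.4193, -0.3140)
step 23: x0=(-0.4962, 0.1646, 0.3336) x1=(-0.0706, 0.9687, 0.1881) x2=(0.7128, 0.0067, -0.9896) x3=(0.7114, 0.4210, -0.3091)
step 24: x0=(-0.5017, 0.1615, 0.3374) x1=(-0.0796, 0.9554, 0.2070) x2=(0.7221, -0.0002, -0.9811) x3=(0.7144, 0.4229, -0.3038)
step 25: x0=(-0.5069, 0.1587, 0.3410) x1=(-0.0890, 0.9420, 0.2261) x2=(0.7314, -0.0073, -0.9728) x3=(0.7173, 0.4248, -0.2982)
step 26: x0=(-0.5117, 0.1562, 0.3444) x1=(-0.0990, 0.9284, 0.2456) x2=(0.7407, -0.0146, -0.9649) x3=(0.7204, 0.4268, -0.2922)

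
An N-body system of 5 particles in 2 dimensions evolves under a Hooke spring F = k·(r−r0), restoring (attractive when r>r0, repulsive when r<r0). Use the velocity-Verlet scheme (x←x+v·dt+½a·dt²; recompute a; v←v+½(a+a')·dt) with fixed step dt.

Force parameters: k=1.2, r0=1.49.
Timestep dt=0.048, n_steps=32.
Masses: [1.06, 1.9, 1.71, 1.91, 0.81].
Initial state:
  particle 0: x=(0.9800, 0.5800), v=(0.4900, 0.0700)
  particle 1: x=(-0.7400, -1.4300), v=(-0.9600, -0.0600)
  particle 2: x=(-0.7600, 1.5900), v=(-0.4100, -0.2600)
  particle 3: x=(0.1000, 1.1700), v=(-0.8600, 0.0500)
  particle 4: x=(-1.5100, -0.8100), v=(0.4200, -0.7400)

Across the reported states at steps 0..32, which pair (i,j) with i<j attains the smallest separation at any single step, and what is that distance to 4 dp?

step 0: x0=(0.9800, 0.5800) x1=(-0.7400, -1.4300) x2=(-0.7600, 1.5900) x3=(0.1000, 1.1700) x4=(-1.5100, -0.8100)
step 1: x0=(1.0009, 0.5814) x1=(-0.7850, -1.4305) x2=(-0.7799, 1.5755) x3=(0.0580, 1.1710) x4=(-1.4868, -0.8408)
step 2: x0=(1.0161, 0.5788) x1=(-0.8276, -1.4263) x2=(-0.8004, 1.5569) x3=(0.0149, 1.1689) x4=(-1.4579, -0.8618)
step 3: x0=(1.0255, 0.5723) x1=(-0.8677, -1.4175) x2=(-0.8213, 1.5342) x3=(-0.0293, 1.1639) x4=(-1.4236, -0.8728)
step 4: x0=(1.0289, 0.5621) x1=(-0.9053, -1.4043) x2=(-0.8428, 1.5076) x3=(-0.0745, 1.1558) x4=(-1.3844, -0.8737)
step 5: x0=(1.0261, 0.5481) x1=(-0.9402, -1.3869) x2=(-0.8646, 1.4772) x3=(-0.1203, 1.1447) x4=(-1.3406, -0.8645)
step 6: x0=(1.0172, 0.5306) x1=(-0.9725, -1.3655) x2=(-0.8870, 1.4432) x3=(-0.1667, 1.1307) x4=(-1.2927, -0.8453)
step 7: x0=(1.0021, 0.5097) x1=(-1.0022, -1.3405) x2=(-0.9098, 1.4057) x3=(-0.2134, 1.1138) x4=(-1.2410, -0.8164)
step 8: x0=(0.9810, 0.4857) x1=(-1.0295, -1.3121) x2=(-0.9330, 1.3650) x3=(-0.2602, 1.0942) x4=(-1.1859, -0.7780)
step 9: x0=(0.9540, 0.4588) x1=(-1.0546, -1.2807) x2=(-0.9566, 1.3214) x3=(-0.3070, 1.0721) x4=(-1.1275, -0.7308)
step 10: x0=(0.9214, 0.4293) x1=(-1.0777, -1.2465) x2=(-0.9807, 1.2751) x3=(-0.3536, 1.0476) x4=(-1.0660, -0.6753)
step 11: x0=(0.8836, 0.3975) x1=(-1.0992, -1.2099) x2=(-1.0053, 1.2264) x3=(-0.3998, 1.0210) x4=(-1.0014, -0.6127)
step 12: x0=(0.8409, 0.3636) x1=(-1.1192, -1.1710) x2=(-1.0304, 1.1758) x3=(-0.4453, 0.9925) x4=(-0.9342, -0.5440)
step 13: x0=(0.7938, 0.3281) x1=(-1.1380, -1.1300) x2=(-1.0560, 1.1234) x3=(-0.4902, 0.9624) x4=(-0.8646, -0.4707)
step 14: x0=(0.7428, 0.2911) x1=(-1.1559, -1.0872) x2=(-1.0823, 1.0697) x3=(-0.5341, 0.9310) x4=(-0.7929, -0.3940)
step 15: x0=(0.6885, 0.2531) x1=(-1.1729, -1.0428) x2=(-1.1094, 1.0149) x3=(-0.5770, 0.8987) x4=(-0.7195, -0.3154)
step 16: x0=(0.6316, 0.2143) x1=(-1.1893, -0.9968) x2=(-1.1373, 0.9594) x3=(-0.6189, 0.8658) x4=(-0.6450, -0.2361)
step 17: x0=(0.5726, 0.1749) x1=(-1.2050, -0.9497) x2=(-1.1663, 0.9035) x3=(-0.6597, 0.8327) x4=(-0.5696, -0.1574)
step 18: x0=(0.5122, 0.1352) x1=(-1.2203, -0.9016) x2=(-1.1964, 0.8473) x3=(-0.6994, 0.7995) x4=(-0.4935, -0.0802)
step 19: x0=(0.4513, 0.0952) x1=(-1.2351, -0.8527) x2=(-1.2280, 0.7911) x3=(-0.7382, 0.7668) x4=(-0.4170, -0.0052)
step 20: x0=(0.3904, 0.0551) x1=(-1.2496, -0.8033) x2=(-1.2611, 0.7349) x3=(-0.7761, 0.7347) x4=(-0.3400, 0.0674)
step 21: x0=(0.3303, 0.0145) x1=(-1.2639, -0.7537) x2=(-1.2958, 0.6788) x3=(-0.8133, 0.7033) x4=(-0.2629, 0.1380)
step 22: x0=(0.2714, -0.0267) x1=(-1.2779, -0.7041) x2=(-1.3322, 0.6227) x3=(-0.8500, 0.6728) x4=(-0.1856, 0.2072)
step 23: x0=(0.2142, -0.0694) x1=(-1.2917, -0.6548) x2=(-1.3703, 0.5668) x3=(-0.8863, 0.6432) x4=(-0.1084, 0.2765)
step 24: x0=(0.1583, -0.1141) x1=(-1.3054, -0.6059) x2=(-1.4100, 0.5110) x3=(-0.9221, 0.6146) x4=(-0.0310, 0.3472)
step 25: x0=(0.1032, -0.1613) x1=(-1.3189, -0.5577) x2=(-1.4512, 0.4553) x3=(-0.9574, 0.5869) x4=(0.0470, 0.4203)
step 26: x0=(0.0483, -0.2110) x1=(-1.3323, -0.5105) x2=(-1.4937, 0.3999) x3=(-0.9921, 0.5603) x4=(0.1257, 0.4958)
step 27: x0=(-0.0066, -0.2629) x1=(-1.3454, -0.4643) x2=(-1.5374, 0.3448) x3=(-1.0260, 0.5347) x4=(0.2048, 0.5733)
step 28: x0=(-0.0615, -0.3164) x1=(-1.3583, -0.4195) x2=(-1.5822, 0.2902) x3=(-1.0591, 0.5105) x4=(0.2833, 0.6521)
step 29: x0=(-0.1163, -0.3712) x1=(-1.3707, -0.3760) x2=(-1.6278, 0.2362) x3=(-1.0912, 0.4876) x4=(0.3600, 0.7312)
step 30: x0=(-0.1708, -0.4268) x1=(-1.3827, -0.3340) x2=(-1.6741, 0.1829) x3=(-1.1221, 0.4663) x4=(0.4338, 0.8098)
step 31: x0=(-0.2247, -0.4830) x1=(-1.3938, -0.2935) x2=(-1.7211, 0.1305) x3=(-1.1516, 0.4466) x4=(0.5032, 0.8868)
step 32: x0=(-0.2776, -0.5394) x1=(-1.4040, -0.2544) x2=(-1.7687, 0.0790) x3=(-1.1795, 0.4288) x4=(0.5668, 0.9611)

pair (0,4), distance 0.4730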